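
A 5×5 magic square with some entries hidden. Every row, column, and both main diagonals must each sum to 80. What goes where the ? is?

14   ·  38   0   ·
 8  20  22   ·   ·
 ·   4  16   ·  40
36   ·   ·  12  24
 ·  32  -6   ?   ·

6

Column 3: 38 + 22 + 16 + (-6) + ? = 80, so (4,3) = 10.
Main diagonal needs 80; the known cells sum to 62, so (5,5) = 18.
Row 4 needs 80; the known cells sum to 82, so (4,2) = -2.
Using column 2: 20 + 4 + (-2) + 32 + ? → (1,2) = 80 − 54 = 26.
Row 1 needs 80; the known cells sum to 78, so (1,5) = 2.
The remaining cell in column 5 is (2,5) = 80 − 84 = -4.
Row 2: 8 + 20 + 22 + (-4) + ? = 80, so (2,4) = 34.
The remaining cell in anti-diagonal is (5,1) = 80 − 50 = 30.
Using row 5: 30 + 32 + (-6) + 18 + ? → (5,4) = 80 − 74 = 6.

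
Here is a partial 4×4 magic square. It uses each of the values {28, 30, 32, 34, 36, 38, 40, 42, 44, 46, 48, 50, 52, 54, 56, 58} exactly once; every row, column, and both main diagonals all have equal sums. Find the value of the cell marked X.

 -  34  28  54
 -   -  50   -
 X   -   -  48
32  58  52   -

The 16 entries sum to 688, so each line sums to 688/4 = 172.
Using row 1: 34 + 28 + 54 + ? → (1,1) = 172 − 116 = 56.
The remaining cell in row 4 is (4,4) = 172 − 142 = 30.
Using column 3: 28 + 50 + 52 + ? → (3,3) = 172 − 130 = 42.
Column 4: 54 + 48 + 30 + ? = 172, so (2,4) = 40.
The remaining cell in main diagonal is (2,2) = 172 − 128 = 44.
Using anti-diagonal: 54 + 50 + 32 + ? → (3,2) = 172 − 136 = 36.
From row 2, 172 − (44 + 50 + 40) gives (2,1) = 38.
Row 3: 36 + 42 + 48 + ? = 172, so (3,1) = 46.

46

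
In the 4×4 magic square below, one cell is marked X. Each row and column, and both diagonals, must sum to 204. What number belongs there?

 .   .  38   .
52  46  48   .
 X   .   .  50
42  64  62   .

Row 2: 52 + 46 + 48 + ? = 204, so (2,4) = 58.
Row 4 must total 204; the given cells sum to 168, so (4,4) = 36.
Column 3: 38 + 48 + 62 + ? = 204, so (3,3) = 56.
From column 4, 204 − (58 + 50 + 36) gives (1,4) = 60.
Main diagonal: 46 + 56 + 36 + ? = 204, so (1,1) = 66.
From anti-diagonal, 204 − (60 + 48 + 42) gives (3,2) = 54.
Row 1: 66 + 38 + 60 + ? = 204, so (1,2) = 40.
The remaining cell in row 3 is (3,1) = 204 − 160 = 44.

44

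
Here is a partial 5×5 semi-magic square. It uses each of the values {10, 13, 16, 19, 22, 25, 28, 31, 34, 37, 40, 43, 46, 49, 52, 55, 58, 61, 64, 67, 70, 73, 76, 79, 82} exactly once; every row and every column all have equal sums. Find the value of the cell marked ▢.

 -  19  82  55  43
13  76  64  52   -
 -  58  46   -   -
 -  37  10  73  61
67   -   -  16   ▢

79

The 25 entries sum to 1150, so each line sums to 1150/5 = 230.
The remaining cell in row 1 is (1,1) = 230 − 199 = 31.
Row 2: 13 + 76 + 64 + 52 + ? = 230, so (2,5) = 25.
The remaining cell in row 4 is (4,1) = 230 − 181 = 49.
The remaining cell in column 1 is (3,1) = 230 − 160 = 70.
Column 2: 19 + 76 + 58 + 37 + ? = 230, so (5,2) = 40.
Column 3 needs 230; the known cells sum to 202, so (5,3) = 28.
The remaining cell in column 4 is (3,4) = 230 − 196 = 34.
Row 3 must total 230; the given cells sum to 208, so (3,5) = 22.
Using row 5: 67 + 40 + 28 + 16 + ? → (5,5) = 230 − 151 = 79.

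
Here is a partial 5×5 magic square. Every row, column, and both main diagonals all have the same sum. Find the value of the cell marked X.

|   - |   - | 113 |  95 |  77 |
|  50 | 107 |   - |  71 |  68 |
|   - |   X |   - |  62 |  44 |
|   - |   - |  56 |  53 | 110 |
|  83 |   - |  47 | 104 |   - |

98

Column 4 is complete and sums to 385; that is the magic constant.
Row 2 needs 385; the known cells sum to 296, so (2,3) = 89.
Using column 3: 113 + 89 + 56 + 47 + ? → (3,3) = 385 − 305 = 80.
From column 5, 385 − (77 + 68 + 44 + 110) gives (5,5) = 86.
Using main diagonal: 107 + 80 + 53 + 86 + ? → (1,1) = 385 − 326 = 59.
Anti-diagonal must total 385; the given cells sum to 311, so (4,2) = 74.
Using row 1: 59 + 113 + 95 + 77 + ? → (1,2) = 385 − 344 = 41.
Row 4 must total 385; the given cells sum to 293, so (4,1) = 92.
Row 5 must total 385; the given cells sum to 320, so (5,2) = 65.
Column 1: 59 + 50 + 92 + 83 + ? = 385, so (3,1) = 101.
The remaining cell in column 2 is (3,2) = 385 − 287 = 98.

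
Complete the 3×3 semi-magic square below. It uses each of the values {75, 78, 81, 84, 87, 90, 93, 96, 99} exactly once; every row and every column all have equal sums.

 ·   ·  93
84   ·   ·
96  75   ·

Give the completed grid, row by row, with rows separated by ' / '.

81 87 93 / 84 99 78 / 96 75 90

The 9 entries sum to 783, so each line sums to 783/3 = 261.
Row 3: 96 + 75 + ? = 261, so (3,3) = 90.
Using column 1: 84 + 96 + ? → (1,1) = 261 − 180 = 81.
From column 3, 261 − (93 + 90) gives (2,3) = 78.
Row 1: 81 + 93 + ? = 261, so (1,2) = 87.
Row 2 needs 261; the known cells sum to 162, so (2,2) = 99.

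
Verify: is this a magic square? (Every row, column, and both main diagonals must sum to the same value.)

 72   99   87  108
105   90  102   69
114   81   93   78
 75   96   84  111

Yes

Row 1: 72 + 99 + 87 + 108 = 366.
Row 2: 105 + 90 + 102 + 69 = 366.
Row 3: 114 + 81 + 93 + 78 = 366.
Row 4: 75 + 96 + 84 + 111 = 366.
Column 1: 72 + 105 + 114 + 75 = 366.
Column 2: 99 + 90 + 81 + 96 = 366.
Column 3: 87 + 102 + 93 + 84 = 366.
Column 4: 108 + 69 + 78 + 111 = 366.
Main diagonal: 72 + 90 + 93 + 111 = 366.
Anti-diagonal: 108 + 102 + 81 + 75 = 366.
All lines sum to 366.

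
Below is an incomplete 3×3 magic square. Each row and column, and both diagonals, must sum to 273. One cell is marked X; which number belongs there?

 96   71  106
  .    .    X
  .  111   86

81

From row 3, 273 − (111 + 86) gives (3,1) = 76.
Column 1: 96 + 76 + ? = 273, so (2,1) = 101.
The remaining cell in column 2 is (2,2) = 273 − 182 = 91.
From column 3, 273 − (106 + 86) gives (2,3) = 81.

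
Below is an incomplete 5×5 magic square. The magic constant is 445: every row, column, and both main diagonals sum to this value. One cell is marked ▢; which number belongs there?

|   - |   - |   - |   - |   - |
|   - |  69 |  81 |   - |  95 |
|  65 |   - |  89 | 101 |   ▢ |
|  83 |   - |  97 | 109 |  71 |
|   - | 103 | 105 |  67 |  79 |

Row 4 needs 445; the known cells sum to 360, so (4,2) = 85.
Row 5 must total 445; the given cells sum to 354, so (5,1) = 91.
Column 3 must total 445; the given cells sum to 372, so (1,3) = 73.
Using main diagonal: 69 + 89 + 109 + 79 + ? → (1,1) = 445 − 346 = 99.
Column 1 needs 445; the known cells sum to 338, so (2,1) = 107.
Row 2 needs 445; the known cells sum to 352, so (2,4) = 93.
The remaining cell in column 4 is (1,4) = 445 − 370 = 75.
Using anti-diagonal: 93 + 89 + 85 + 91 + ? → (1,5) = 445 − 358 = 87.
Using row 1: 99 + 73 + 75 + 87 + ? → (1,2) = 445 − 334 = 111.
The remaining cell in column 2 is (3,2) = 445 − 368 = 77.
The remaining cell in column 5 is (3,5) = 445 − 332 = 113.

113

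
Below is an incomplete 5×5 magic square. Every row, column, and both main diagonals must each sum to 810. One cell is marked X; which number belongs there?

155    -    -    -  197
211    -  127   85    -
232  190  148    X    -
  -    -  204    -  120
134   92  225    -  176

141

From row 5, 810 − (134 + 92 + 225 + 176) gives (5,4) = 183.
The remaining cell in column 1 is (4,1) = 810 − 732 = 78.
From column 3, 810 − (127 + 148 + 204 + 225) gives (1,3) = 106.
Anti-diagonal: 197 + 85 + 148 + 134 + ? = 810, so (4,2) = 246.
Row 4 must total 810; the given cells sum to 648, so (4,4) = 162.
From main diagonal, 810 − (155 + 148 + 162 + 176) gives (2,2) = 169.
The remaining cell in row 2 is (2,5) = 810 − 592 = 218.
Column 2 needs 810; the known cells sum to 697, so (1,2) = 113.
Column 5 must total 810; the given cells sum to 711, so (3,5) = 99.
Row 1: 155 + 113 + 106 + 197 + ? = 810, so (1,4) = 239.
Row 3: 232 + 190 + 148 + 99 + ? = 810, so (3,4) = 141.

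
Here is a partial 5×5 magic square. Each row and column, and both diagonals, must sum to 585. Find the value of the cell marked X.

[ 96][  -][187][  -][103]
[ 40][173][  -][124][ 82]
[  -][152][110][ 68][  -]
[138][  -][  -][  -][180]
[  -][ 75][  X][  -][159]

33

Row 2 must total 585; the given cells sum to 419, so (2,3) = 166.
Column 5 must total 585; the given cells sum to 524, so (3,5) = 61.
Main diagonal: 96 + 173 + 110 + 159 + ? = 585, so (4,4) = 47.
Using row 3: 152 + 110 + 68 + 61 + ? → (3,1) = 585 − 391 = 194.
Using column 1: 96 + 40 + 194 + 138 + ? → (5,1) = 585 − 468 = 117.
The remaining cell in anti-diagonal is (4,2) = 585 − 454 = 131.
Row 4 needs 585; the known cells sum to 496, so (4,3) = 89.
The remaining cell in column 2 is (1,2) = 585 − 531 = 54.
Column 3 must total 585; the given cells sum to 552, so (5,3) = 33.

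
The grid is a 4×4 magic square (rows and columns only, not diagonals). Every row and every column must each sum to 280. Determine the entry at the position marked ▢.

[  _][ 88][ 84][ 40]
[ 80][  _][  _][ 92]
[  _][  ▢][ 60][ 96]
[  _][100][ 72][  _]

48

Row 1 needs 280; the known cells sum to 212, so (1,1) = 68.
The remaining cell in column 3 is (2,3) = 280 − 216 = 64.
From column 4, 280 − (40 + 92 + 96) gives (4,4) = 52.
From row 2, 280 − (80 + 64 + 92) gives (2,2) = 44.
Using row 4: 100 + 72 + 52 + ? → (4,1) = 280 − 224 = 56.
The remaining cell in column 1 is (3,1) = 280 − 204 = 76.
The remaining cell in column 2 is (3,2) = 280 − 232 = 48.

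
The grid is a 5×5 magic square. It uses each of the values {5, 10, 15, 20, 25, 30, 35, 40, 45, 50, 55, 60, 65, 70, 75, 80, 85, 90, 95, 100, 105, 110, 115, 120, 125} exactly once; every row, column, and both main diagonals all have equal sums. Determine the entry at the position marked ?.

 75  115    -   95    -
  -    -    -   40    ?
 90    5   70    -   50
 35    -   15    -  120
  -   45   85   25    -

80

The 25 entries sum to 1625, so each line sums to 1625/5 = 325.
From row 3, 325 − (90 + 5 + 70 + 50) gives (3,4) = 110.
Column 4: 95 + 40 + 110 + 25 + ? = 325, so (4,4) = 55.
From row 4, 325 − (35 + 15 + 55 + 120) gives (4,2) = 100.
Column 2: 115 + 5 + 100 + 45 + ? = 325, so (2,2) = 60.
Main diagonal: 75 + 60 + 70 + 55 + ? = 325, so (5,5) = 65.
Row 5 must total 325; the given cells sum to 220, so (5,1) = 105.
The remaining cell in column 1 is (2,1) = 325 − 305 = 20.
Anti-diagonal: 40 + 70 + 100 + 105 + ? = 325, so (1,5) = 10.
From row 1, 325 − (75 + 115 + 95 + 10) gives (1,3) = 30.
Using column 3: 30 + 70 + 15 + 85 + ? → (2,3) = 325 − 200 = 125.
Column 5 must total 325; the given cells sum to 245, so (2,5) = 80.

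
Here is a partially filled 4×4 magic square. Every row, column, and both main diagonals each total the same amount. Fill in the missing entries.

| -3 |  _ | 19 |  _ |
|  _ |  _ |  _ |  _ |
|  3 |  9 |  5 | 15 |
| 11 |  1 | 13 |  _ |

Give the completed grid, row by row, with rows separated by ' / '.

-3 -1 19 17 / 21 23 -5 -7 / 3 9 5 15 / 11 1 13 7

Row 3 is already complete: 3 + 9 + 5 + 15 = 32, so that is the magic constant.
Row 4 needs 32; the known cells sum to 25, so (4,4) = 7.
Column 1 needs 32; the known cells sum to 11, so (2,1) = 21.
Column 3 needs 32; the known cells sum to 37, so (2,3) = -5.
Main diagonal: -3 + 5 + 7 + ? = 32, so (2,2) = 23.
The remaining cell in anti-diagonal is (1,4) = 32 − 15 = 17.
From row 1, 32 − (-3 + 19 + 17) gives (1,2) = -1.
From row 2, 32 − (21 + 23 + (-5)) gives (2,4) = -7.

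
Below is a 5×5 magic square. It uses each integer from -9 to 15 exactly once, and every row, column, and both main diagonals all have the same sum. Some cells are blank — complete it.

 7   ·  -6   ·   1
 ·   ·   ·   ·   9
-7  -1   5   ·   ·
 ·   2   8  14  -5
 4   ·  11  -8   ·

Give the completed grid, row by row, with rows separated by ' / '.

The entries are -9 through 15, which sum to 75, so each line sums to 75/5 = 15.
From row 4, 15 − (2 + 8 + 14 + (-5)) gives (4,1) = -4.
Column 1 needs 15; the known cells sum to 0, so (2,1) = 15.
The remaining cell in column 3 is (2,3) = 15 − 18 = -3.
Anti-diagonal must total 15; the given cells sum to 12, so (2,4) = 3.
Row 2 must total 15; the given cells sum to 24, so (2,2) = -9.
Main diagonal must total 15; the given cells sum to 17, so (5,5) = -2.
Row 5: 4 + 11 + (-8) + (-2) + ? = 15, so (5,2) = 10.
Column 2 must total 15; the given cells sum to 2, so (1,2) = 13.
Column 5 needs 15; the known cells sum to 3, so (3,5) = 12.
From row 1, 15 − (7 + 13 + (-6) + 1) gives (1,4) = 0.
From row 3, 15 − (-7 + (-1) + 5 + 12) gives (3,4) = 6.

7 13 -6 0 1 / 15 -9 -3 3 9 / -7 -1 5 6 12 / -4 2 8 14 -5 / 4 10 11 -8 -2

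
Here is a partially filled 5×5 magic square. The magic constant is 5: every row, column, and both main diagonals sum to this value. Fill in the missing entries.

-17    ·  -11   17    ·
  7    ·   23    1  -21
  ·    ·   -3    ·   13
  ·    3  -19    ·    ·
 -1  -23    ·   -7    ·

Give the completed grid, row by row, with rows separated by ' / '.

Using row 2: 7 + 23 + 1 + (-21) + ? → (2,2) = 5 − 10 = -5.
From column 3, 5 − (-11 + 23 + (-3) + (-19)) gives (5,3) = 15.
Using anti-diagonal: 1 + (-3) + 3 + (-1) + ? → (1,5) = 5 − 0 = 5.
The remaining cell in row 1 is (1,2) = 5 − (-6) = 11.
The remaining cell in row 5 is (5,5) = 5 − (-16) = 21.
From column 2, 5 − (11 + (-5) + 3 + (-23)) gives (3,2) = 19.
Column 5: 5 + (-21) + 13 + 21 + ? = 5, so (4,5) = -13.
Main diagonal: -17 + (-5) + (-3) + 21 + ? = 5, so (4,4) = 9.
Using row 4: 3 + (-19) + 9 + (-13) + ? → (4,1) = 5 − (-20) = 25.
Column 1: -17 + 7 + 25 + (-1) + ? = 5, so (3,1) = -9.
Column 4 must total 5; the given cells sum to 20, so (3,4) = -15.

-17 11 -11 17 5 / 7 -5 23 1 -21 / -9 19 -3 -15 13 / 25 3 -19 9 -13 / -1 -23 15 -7 21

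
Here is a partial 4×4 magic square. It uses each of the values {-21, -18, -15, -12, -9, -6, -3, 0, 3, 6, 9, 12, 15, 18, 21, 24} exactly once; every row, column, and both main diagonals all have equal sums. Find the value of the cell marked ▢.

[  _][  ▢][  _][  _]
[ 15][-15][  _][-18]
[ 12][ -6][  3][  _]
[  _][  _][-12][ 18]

6

The 16 entries sum to 24, so each line sums to 24/4 = 6.
The remaining cell in row 2 is (2,3) = 6 − (-18) = 24.
The remaining cell in row 3 is (3,4) = 6 − 9 = -3.
Column 3 needs 6; the known cells sum to 15, so (1,3) = -9.
Column 4 must total 6; the given cells sum to -3, so (1,4) = 9.
Main diagonal must total 6; the given cells sum to 6, so (1,1) = 0.
The remaining cell in anti-diagonal is (4,1) = 6 − 27 = -21.
Row 1 needs 6; the known cells sum to 0, so (1,2) = 6.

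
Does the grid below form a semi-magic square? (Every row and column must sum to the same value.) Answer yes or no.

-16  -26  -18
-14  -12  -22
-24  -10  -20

No — column 1 sums to -54 but column 2 sums to -48.

Row 1: -16 + (-26) + (-18) = -60.
Row 2: -14 + (-12) + (-22) = -48.
Row 3: -24 + (-10) + (-20) = -54.
Column 1: -16 + (-14) + (-24) = -54.
Column 2: -26 + (-12) + (-10) = -48.
Column 3: -18 + (-22) + (-20) = -60.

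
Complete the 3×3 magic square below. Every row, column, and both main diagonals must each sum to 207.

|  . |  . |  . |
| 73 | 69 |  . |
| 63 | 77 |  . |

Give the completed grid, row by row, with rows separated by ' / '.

Using row 2: 73 + 69 + ? → (2,3) = 207 − 142 = 65.
Using row 3: 63 + 77 + ? → (3,3) = 207 − 140 = 67.
Using column 1: 73 + 63 + ? → (1,1) = 207 − 136 = 71.
The remaining cell in column 2 is (1,2) = 207 − 146 = 61.
Column 3: 65 + 67 + ? = 207, so (1,3) = 75.

71 61 75 / 73 69 65 / 63 77 67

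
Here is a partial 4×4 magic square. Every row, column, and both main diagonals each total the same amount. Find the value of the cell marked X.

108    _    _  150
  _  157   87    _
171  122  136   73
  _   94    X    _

Row 3 is complete and sums to 502; that is the magic constant.
Column 2: 157 + 122 + 94 + ? = 502, so (1,2) = 129.
The remaining cell in main diagonal is (4,4) = 502 − 401 = 101.
Anti-diagonal: 150 + 87 + 122 + ? = 502, so (4,1) = 143.
Row 1 must total 502; the given cells sum to 387, so (1,3) = 115.
Row 4 must total 502; the given cells sum to 338, so (4,3) = 164.

164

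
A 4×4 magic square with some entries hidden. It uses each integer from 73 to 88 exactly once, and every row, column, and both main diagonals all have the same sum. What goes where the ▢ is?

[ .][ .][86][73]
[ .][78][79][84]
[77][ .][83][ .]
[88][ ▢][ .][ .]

The entries are 73 through 88, which sum to 1288, so each line sums to 1288/4 = 322.
From row 2, 322 − (78 + 79 + 84) gives (2,1) = 81.
Using column 1: 81 + 77 + 88 + ? → (1,1) = 322 − 246 = 76.
Column 3: 86 + 79 + 83 + ? = 322, so (4,3) = 74.
Main diagonal needs 322; the known cells sum to 237, so (4,4) = 85.
Anti-diagonal needs 322; the known cells sum to 240, so (3,2) = 82.
Row 1: 76 + 86 + 73 + ? = 322, so (1,2) = 87.
Using row 3: 77 + 82 + 83 + ? → (3,4) = 322 − 242 = 80.
From row 4, 322 − (88 + 74 + 85) gives (4,2) = 75.

75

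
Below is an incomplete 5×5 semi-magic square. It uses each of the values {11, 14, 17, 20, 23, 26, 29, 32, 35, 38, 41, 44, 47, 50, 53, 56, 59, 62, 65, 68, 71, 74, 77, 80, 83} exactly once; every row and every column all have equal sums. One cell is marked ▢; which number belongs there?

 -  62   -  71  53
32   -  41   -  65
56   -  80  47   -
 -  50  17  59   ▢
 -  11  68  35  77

The 25 entries sum to 1175, so each line sums to 1175/5 = 235.
From row 5, 235 − (11 + 68 + 35 + 77) gives (5,1) = 44.
The remaining cell in column 3 is (1,3) = 235 − 206 = 29.
Column 4: 71 + 47 + 59 + 35 + ? = 235, so (2,4) = 23.
Row 1 needs 235; the known cells sum to 215, so (1,1) = 20.
Row 2: 32 + 41 + 23 + 65 + ? = 235, so (2,2) = 74.
Column 1: 20 + 32 + 56 + 44 + ? = 235, so (4,1) = 83.
Column 2 must total 235; the given cells sum to 197, so (3,2) = 38.
Using row 3: 56 + 38 + 80 + 47 + ? → (3,5) = 235 − 221 = 14.
Row 4: 83 + 50 + 17 + 59 + ? = 235, so (4,5) = 26.

26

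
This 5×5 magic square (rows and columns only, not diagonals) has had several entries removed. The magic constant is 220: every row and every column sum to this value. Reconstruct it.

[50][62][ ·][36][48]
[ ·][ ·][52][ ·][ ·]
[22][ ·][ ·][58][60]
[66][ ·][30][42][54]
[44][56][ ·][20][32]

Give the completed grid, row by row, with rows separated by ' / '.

Row 1 needs 220; the known cells sum to 196, so (1,3) = 24.
Row 4 needs 220; the known cells sum to 192, so (4,2) = 28.
Row 5 must total 220; the given cells sum to 152, so (5,3) = 68.
Using column 1: 50 + 22 + 66 + 44 + ? → (2,1) = 220 − 182 = 38.
Column 3 must total 220; the given cells sum to 174, so (3,3) = 46.
Column 4 must total 220; the given cells sum to 156, so (2,4) = 64.
Column 5 must total 220; the given cells sum to 194, so (2,5) = 26.
Row 2: 38 + 52 + 64 + 26 + ? = 220, so (2,2) = 40.
Row 3 needs 220; the known cells sum to 186, so (3,2) = 34.

50 62 24 36 48 / 38 40 52 64 26 / 22 34 46 58 60 / 66 28 30 42 54 / 44 56 68 20 32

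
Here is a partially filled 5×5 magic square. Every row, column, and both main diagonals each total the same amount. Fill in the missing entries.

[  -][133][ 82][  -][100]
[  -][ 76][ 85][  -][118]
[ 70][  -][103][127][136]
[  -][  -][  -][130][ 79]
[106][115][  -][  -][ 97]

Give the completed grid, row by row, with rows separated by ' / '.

124 133 82 91 100 / 142 76 85 109 118 / 70 94 103 127 136 / 88 112 121 130 79 / 106 115 139 73 97

Column 5 is already complete: 100 + 118 + 136 + 79 + 97 = 530, so that is the magic constant.
From row 3, 530 − (70 + 103 + 127 + 136) gives (3,2) = 94.
Using column 2: 133 + 76 + 94 + 115 + ? → (4,2) = 530 − 418 = 112.
Main diagonal: 76 + 103 + 130 + 97 + ? = 530, so (1,1) = 124.
Anti-diagonal needs 530; the known cells sum to 421, so (2,4) = 109.
Row 1 must total 530; the given cells sum to 439, so (1,4) = 91.
Row 2 needs 530; the known cells sum to 388, so (2,1) = 142.
Column 1: 124 + 142 + 70 + 106 + ? = 530, so (4,1) = 88.
From column 4, 530 − (91 + 109 + 127 + 130) gives (5,4) = 73.
The remaining cell in row 4 is (4,3) = 530 − 409 = 121.
Row 5: 106 + 115 + 73 + 97 + ? = 530, so (5,3) = 139.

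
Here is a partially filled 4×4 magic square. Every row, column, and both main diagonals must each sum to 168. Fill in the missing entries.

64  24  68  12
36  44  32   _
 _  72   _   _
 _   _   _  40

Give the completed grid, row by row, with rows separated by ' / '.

64 24 68 12 / 36 44 32 56 / 16 72 20 60 / 52 28 48 40

The remaining cell in row 2 is (2,4) = 168 − 112 = 56.
The remaining cell in column 2 is (4,2) = 168 − 140 = 28.
Column 4 must total 168; the given cells sum to 108, so (3,4) = 60.
Main diagonal: 64 + 44 + 40 + ? = 168, so (3,3) = 20.
Anti-diagonal must total 168; the given cells sum to 116, so (4,1) = 52.
The remaining cell in row 3 is (3,1) = 168 − 152 = 16.
Row 4 must total 168; the given cells sum to 120, so (4,3) = 48.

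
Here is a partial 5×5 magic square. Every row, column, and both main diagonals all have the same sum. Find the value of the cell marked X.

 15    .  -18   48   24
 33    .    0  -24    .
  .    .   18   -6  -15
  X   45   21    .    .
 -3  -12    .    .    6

Anti-diagonal is complete and sums to 60; that is the magic constant.
From row 1, 60 − (15 + (-18) + 48 + 24) gives (1,2) = -9.
Column 3: -18 + 0 + 18 + 21 + ? = 60, so (5,3) = 39.
Row 5: -3 + (-12) + 39 + 6 + ? = 60, so (5,4) = 30.
Column 4 must total 60; the given cells sum to 48, so (4,4) = 12.
Main diagonal: 15 + 18 + 12 + 6 + ? = 60, so (2,2) = 9.
Row 2: 33 + 9 + 0 + (-24) + ? = 60, so (2,5) = 42.
Column 2 needs 60; the known cells sum to 33, so (3,2) = 27.
From column 5, 60 − (24 + 42 + (-15) + 6) gives (4,5) = 3.
From row 3, 60 − (27 + 18 + (-6) + (-15)) gives (3,1) = 36.
Row 4: 45 + 21 + 12 + 3 + ? = 60, so (4,1) = -21.

-21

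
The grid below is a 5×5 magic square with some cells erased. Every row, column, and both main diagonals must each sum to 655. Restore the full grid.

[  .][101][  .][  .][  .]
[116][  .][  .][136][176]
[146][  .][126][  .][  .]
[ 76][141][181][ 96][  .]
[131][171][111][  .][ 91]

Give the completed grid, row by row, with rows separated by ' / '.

The remaining cell in row 4 is (4,5) = 655 − 494 = 161.
Row 5 must total 655; the given cells sum to 504, so (5,4) = 151.
Column 1: 116 + 146 + 76 + 131 + ? = 655, so (1,1) = 186.
Main diagonal must total 655; the given cells sum to 499, so (2,2) = 156.
The remaining cell in anti-diagonal is (1,5) = 655 − 534 = 121.
The remaining cell in row 2 is (2,3) = 655 − 584 = 71.
Using column 2: 101 + 156 + 141 + 171 + ? → (3,2) = 655 − 569 = 86.
Using column 3: 71 + 126 + 181 + 111 + ? → (1,3) = 655 − 489 = 166.
Column 5 must total 655; the given cells sum to 549, so (3,5) = 106.
Row 1 must total 655; the given cells sum to 574, so (1,4) = 81.
Row 3 needs 655; the known cells sum to 464, so (3,4) = 191.

186 101 166 81 121 / 116 156 71 136 176 / 146 86 126 191 106 / 76 141 181 96 161 / 131 171 111 151 91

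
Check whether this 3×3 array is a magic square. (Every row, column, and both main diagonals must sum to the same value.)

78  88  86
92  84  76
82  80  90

Yes

Row 1: 78 + 88 + 86 = 252.
Row 2: 92 + 84 + 76 = 252.
Row 3: 82 + 80 + 90 = 252.
Column 1: 78 + 92 + 82 = 252.
Column 2: 88 + 84 + 80 = 252.
Column 3: 86 + 76 + 90 = 252.
Main diagonal: 78 + 84 + 90 = 252.
Anti-diagonal: 86 + 84 + 82 = 252.
All lines sum to 252.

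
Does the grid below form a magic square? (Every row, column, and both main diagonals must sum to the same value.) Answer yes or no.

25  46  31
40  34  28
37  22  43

Row 1: 25 + 46 + 31 = 102.
Row 2: 40 + 34 + 28 = 102.
Row 3: 37 + 22 + 43 = 102.
Column 1: 25 + 40 + 37 = 102.
Column 2: 46 + 34 + 22 = 102.
Column 3: 31 + 28 + 43 = 102.
Main diagonal: 25 + 34 + 43 = 102.
Anti-diagonal: 31 + 34 + 37 = 102.
All lines sum to 102.

Yes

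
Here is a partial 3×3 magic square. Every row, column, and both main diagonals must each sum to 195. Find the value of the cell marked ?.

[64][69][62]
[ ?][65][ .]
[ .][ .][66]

Using column 2: 69 + 65 + ? → (3,2) = 195 − 134 = 61.
Using column 3: 62 + 66 + ? → (2,3) = 195 − 128 = 67.
Using anti-diagonal: 62 + 65 + ? → (3,1) = 195 − 127 = 68.
Row 2: 65 + 67 + ? = 195, so (2,1) = 63.

63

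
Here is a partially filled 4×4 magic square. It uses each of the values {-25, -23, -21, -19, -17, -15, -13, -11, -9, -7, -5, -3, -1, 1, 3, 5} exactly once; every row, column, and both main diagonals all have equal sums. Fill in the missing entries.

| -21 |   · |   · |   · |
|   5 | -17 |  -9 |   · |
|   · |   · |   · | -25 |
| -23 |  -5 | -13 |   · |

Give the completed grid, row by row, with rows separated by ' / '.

The 16 entries sum to -160, so each line sums to -160/4 = -40.
From row 2, -40 − (5 + (-17) + (-9)) gives (2,4) = -19.
From row 4, -40 − (-23 + (-5) + (-13)) gives (4,4) = 1.
The remaining cell in column 1 is (3,1) = -40 − (-39) = -1.
The remaining cell in column 4 is (1,4) = -40 − (-43) = 3.
Main diagonal must total -40; the given cells sum to -37, so (3,3) = -3.
From anti-diagonal, -40 − (3 + (-9) + (-23)) gives (3,2) = -11.
The remaining cell in column 2 is (1,2) = -40 − (-33) = -7.
Column 3 needs -40; the known cells sum to -25, so (1,3) = -15.

-21 -7 -15 3 / 5 -17 -9 -19 / -1 -11 -3 -25 / -23 -5 -13 1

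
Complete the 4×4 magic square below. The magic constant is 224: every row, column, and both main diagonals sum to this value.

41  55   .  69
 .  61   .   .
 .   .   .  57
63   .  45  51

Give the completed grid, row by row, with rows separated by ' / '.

41 55 59 69 / 67 61 49 47 / 53 43 71 57 / 63 65 45 51

The remaining cell in row 1 is (1,3) = 224 − 165 = 59.
Using row 4: 63 + 45 + 51 + ? → (4,2) = 224 − 159 = 65.
Using column 2: 55 + 61 + 65 + ? → (3,2) = 224 − 181 = 43.
Using column 4: 69 + 57 + 51 + ? → (2,4) = 224 − 177 = 47.
Using main diagonal: 41 + 61 + 51 + ? → (3,3) = 224 − 153 = 71.
From anti-diagonal, 224 − (69 + 43 + 63) gives (2,3) = 49.
Using row 2: 61 + 49 + 47 + ? → (2,1) = 224 − 157 = 67.
Row 3 must total 224; the given cells sum to 171, so (3,1) = 53.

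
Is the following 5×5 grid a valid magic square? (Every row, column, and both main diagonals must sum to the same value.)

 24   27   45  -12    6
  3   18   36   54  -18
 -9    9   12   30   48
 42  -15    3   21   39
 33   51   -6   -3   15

No — row 2 sums to 93 but column 4 sums to 90.

Row 1: 24 + 27 + 45 + (-12) + 6 = 90.
Row 2: 3 + 18 + 36 + 54 + (-18) = 93.
Row 3: -9 + 9 + 12 + 30 + 48 = 90.
Row 4: 42 + (-15) + 3 + 21 + 39 = 90.
Row 5: 33 + 51 + (-6) + (-3) + 15 = 90.
Column 1: 24 + 3 + (-9) + 42 + 33 = 93.
Column 2: 27 + 18 + 9 + (-15) + 51 = 90.
Column 3: 45 + 36 + 12 + 3 + (-6) = 90.
Column 4: -12 + 54 + 30 + 21 + (-3) = 90.
Column 5: 6 + (-18) + 48 + 39 + 15 = 90.
Main diagonal: 24 + 18 + 12 + 21 + 15 = 90.
Anti-diagonal: 6 + 54 + 12 + (-15) + 33 = 90.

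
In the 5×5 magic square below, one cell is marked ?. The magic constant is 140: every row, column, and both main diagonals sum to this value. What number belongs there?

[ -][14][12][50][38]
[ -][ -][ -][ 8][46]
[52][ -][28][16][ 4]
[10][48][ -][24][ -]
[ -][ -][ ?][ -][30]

Using row 1: 14 + 12 + 50 + 38 + ? → (1,1) = 140 − 114 = 26.
Row 3: 52 + 28 + 16 + 4 + ? = 140, so (3,2) = 40.
From column 4, 140 − (50 + 8 + 16 + 24) gives (5,4) = 42.
Column 5: 38 + 46 + 4 + 30 + ? = 140, so (4,5) = 22.
Main diagonal needs 140; the known cells sum to 108, so (2,2) = 32.
Using anti-diagonal: 38 + 8 + 28 + 48 + ? → (5,1) = 140 − 122 = 18.
The remaining cell in row 4 is (4,3) = 140 − 104 = 36.
The remaining cell in column 1 is (2,1) = 140 − 106 = 34.
Column 2: 14 + 32 + 40 + 48 + ? = 140, so (5,2) = 6.
Row 2 must total 140; the given cells sum to 120, so (2,3) = 20.
Row 5 must total 140; the given cells sum to 96, so (5,3) = 44.

44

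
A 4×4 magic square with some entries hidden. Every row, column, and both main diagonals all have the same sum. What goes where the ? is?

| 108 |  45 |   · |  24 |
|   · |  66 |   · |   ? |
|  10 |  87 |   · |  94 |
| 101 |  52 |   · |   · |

Column 2 is complete and sums to 250; that is the magic constant.
Row 1 must total 250; the given cells sum to 177, so (1,3) = 73.
The remaining cell in row 3 is (3,3) = 250 − 191 = 59.
Column 1: 108 + 10 + 101 + ? = 250, so (2,1) = 31.
Main diagonal: 108 + 66 + 59 + ? = 250, so (4,4) = 17.
The remaining cell in anti-diagonal is (2,3) = 250 − 212 = 38.
Using row 2: 31 + 66 + 38 + ? → (2,4) = 250 − 135 = 115.

115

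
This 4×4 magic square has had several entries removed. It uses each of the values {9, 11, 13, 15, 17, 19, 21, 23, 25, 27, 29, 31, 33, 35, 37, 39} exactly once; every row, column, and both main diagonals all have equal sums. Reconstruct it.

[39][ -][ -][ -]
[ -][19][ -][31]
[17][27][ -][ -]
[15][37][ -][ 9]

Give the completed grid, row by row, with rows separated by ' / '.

The 16 entries sum to 384, so each line sums to 384/4 = 96.
Row 4: 15 + 37 + 9 + ? = 96, so (4,3) = 35.
The remaining cell in column 1 is (2,1) = 96 − 71 = 25.
The remaining cell in column 2 is (1,2) = 96 − 83 = 13.
Main diagonal: 39 + 19 + 9 + ? = 96, so (3,3) = 29.
Row 2: 25 + 19 + 31 + ? = 96, so (2,3) = 21.
The remaining cell in row 3 is (3,4) = 96 − 73 = 23.
Using column 3: 21 + 29 + 35 + ? → (1,3) = 96 − 85 = 11.
Column 4: 31 + 23 + 9 + ? = 96, so (1,4) = 33.

39 13 11 33 / 25 19 21 31 / 17 27 29 23 / 15 37 35 9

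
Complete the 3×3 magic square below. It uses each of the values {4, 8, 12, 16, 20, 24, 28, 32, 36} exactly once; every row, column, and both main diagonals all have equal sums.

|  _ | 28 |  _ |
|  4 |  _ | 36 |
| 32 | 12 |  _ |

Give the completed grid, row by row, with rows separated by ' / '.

The 9 entries sum to 180, so each line sums to 180/3 = 60.
Row 2 needs 60; the known cells sum to 40, so (2,2) = 20.
The remaining cell in row 3 is (3,3) = 60 − 44 = 16.
Column 1 must total 60; the given cells sum to 36, so (1,1) = 24.
From column 3, 60 − (36 + 16) gives (1,3) = 8.

24 28 8 / 4 20 36 / 32 12 16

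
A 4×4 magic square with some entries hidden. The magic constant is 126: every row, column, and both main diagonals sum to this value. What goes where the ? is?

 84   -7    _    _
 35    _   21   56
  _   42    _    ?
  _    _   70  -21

28

Row 2: 35 + 21 + 56 + ? = 126, so (2,2) = 14.
The remaining cell in column 2 is (4,2) = 126 − 49 = 77.
The remaining cell in main diagonal is (3,3) = 126 − 77 = 49.
Row 4 needs 126; the known cells sum to 126, so (4,1) = 0.
The remaining cell in column 1 is (3,1) = 126 − 119 = 7.
The remaining cell in column 3 is (1,3) = 126 − 140 = -14.
Using anti-diagonal: 21 + 42 + 0 + ? → (1,4) = 126 − 63 = 63.
From row 3, 126 − (7 + 42 + 49) gives (3,4) = 28.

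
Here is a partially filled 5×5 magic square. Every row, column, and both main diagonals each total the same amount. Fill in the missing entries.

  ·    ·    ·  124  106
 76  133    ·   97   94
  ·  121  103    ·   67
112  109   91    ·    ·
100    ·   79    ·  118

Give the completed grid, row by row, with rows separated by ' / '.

88 70 127 124 106 / 76 133 115 97 94 / 139 121 103 85 67 / 112 109 91 73 130 / 100 82 79 136 118

Anti-diagonal is already complete: 106 + 97 + 103 + 109 + 100 = 515, so that is the magic constant.
Row 2 needs 515; the known cells sum to 400, so (2,3) = 115.
Column 3 needs 515; the known cells sum to 388, so (1,3) = 127.
Column 5 must total 515; the given cells sum to 385, so (4,5) = 130.
Using row 4: 112 + 109 + 91 + 130 + ? → (4,4) = 515 − 442 = 73.
Main diagonal needs 515; the known cells sum to 427, so (1,1) = 88.
Row 1: 88 + 127 + 124 + 106 + ? = 515, so (1,2) = 70.
From column 1, 515 − (88 + 76 + 112 + 100) gives (3,1) = 139.
Column 2 must total 515; the given cells sum to 433, so (5,2) = 82.
The remaining cell in row 3 is (3,4) = 515 − 430 = 85.
Row 5 needs 515; the known cells sum to 379, so (5,4) = 136.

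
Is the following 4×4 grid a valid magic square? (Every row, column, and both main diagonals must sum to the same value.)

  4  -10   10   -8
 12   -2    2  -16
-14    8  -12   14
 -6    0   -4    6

Yes

Row 1: 4 + (-10) + 10 + (-8) = -4.
Row 2: 12 + (-2) + 2 + (-16) = -4.
Row 3: -14 + 8 + (-12) + 14 = -4.
Row 4: -6 + 0 + (-4) + 6 = -4.
Column 1: 4 + 12 + (-14) + (-6) = -4.
Column 2: -10 + (-2) + 8 + 0 = -4.
Column 3: 10 + 2 + (-12) + (-4) = -4.
Column 4: -8 + (-16) + 14 + 6 = -4.
Main diagonal: 4 + (-2) + (-12) + 6 = -4.
Anti-diagonal: -8 + 2 + 8 + (-6) = -4.
All lines sum to -4.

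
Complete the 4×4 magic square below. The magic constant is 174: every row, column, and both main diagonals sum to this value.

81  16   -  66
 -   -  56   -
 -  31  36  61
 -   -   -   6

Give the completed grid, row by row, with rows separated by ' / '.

From row 1, 174 − (81 + 16 + 66) gives (1,3) = 11.
Using row 3: 31 + 36 + 61 + ? → (3,1) = 174 − 128 = 46.
Column 3 needs 174; the known cells sum to 103, so (4,3) = 71.
Column 4 must total 174; the given cells sum to 133, so (2,4) = 41.
Main diagonal must total 174; the given cells sum to 123, so (2,2) = 51.
The remaining cell in anti-diagonal is (4,1) = 174 − 153 = 21.
The remaining cell in row 2 is (2,1) = 174 − 148 = 26.
Using row 4: 21 + 71 + 6 + ? → (4,2) = 174 − 98 = 76.

81 16 11 66 / 26 51 56 41 / 46 31 36 61 / 21 76 71 6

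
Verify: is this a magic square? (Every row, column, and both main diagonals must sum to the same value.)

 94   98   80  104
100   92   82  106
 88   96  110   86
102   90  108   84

No — row 1 sums to 376 but anti-diagonal sums to 384.

Row 1: 94 + 98 + 80 + 104 = 376.
Row 2: 100 + 92 + 82 + 106 = 380.
Row 3: 88 + 96 + 110 + 86 = 380.
Row 4: 102 + 90 + 108 + 84 = 384.
Column 1: 94 + 100 + 88 + 102 = 384.
Column 2: 98 + 92 + 96 + 90 = 376.
Column 3: 80 + 82 + 110 + 108 = 380.
Column 4: 104 + 106 + 86 + 84 = 380.
Main diagonal: 94 + 92 + 110 + 84 = 380.
Anti-diagonal: 104 + 82 + 96 + 102 = 384.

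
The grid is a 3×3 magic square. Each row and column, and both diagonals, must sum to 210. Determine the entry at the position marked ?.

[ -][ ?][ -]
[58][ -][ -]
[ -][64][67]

From row 3, 210 − (64 + 67) gives (3,1) = 79.
Column 1 needs 210; the known cells sum to 137, so (1,1) = 73.
Main diagonal: 73 + 67 + ? = 210, so (2,2) = 70.
Anti-diagonal must total 210; the given cells sum to 149, so (1,3) = 61.
Using row 1: 73 + 61 + ? → (1,2) = 210 − 134 = 76.

76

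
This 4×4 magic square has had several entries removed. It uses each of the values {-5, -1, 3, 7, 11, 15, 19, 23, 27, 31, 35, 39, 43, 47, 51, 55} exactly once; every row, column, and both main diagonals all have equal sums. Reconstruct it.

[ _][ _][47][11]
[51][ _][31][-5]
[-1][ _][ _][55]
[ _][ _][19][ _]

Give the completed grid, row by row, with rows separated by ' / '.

35 7 47 11 / 51 23 31 -5 / -1 43 3 55 / 15 27 19 39

The 16 entries sum to 400, so each line sums to 400/4 = 100.
Row 2 must total 100; the given cells sum to 77, so (2,2) = 23.
Column 3: 47 + 31 + 19 + ? = 100, so (3,3) = 3.
Using column 4: 11 + (-5) + 55 + ? → (4,4) = 100 − 61 = 39.
Main diagonal needs 100; the known cells sum to 65, so (1,1) = 35.
From row 1, 100 − (35 + 47 + 11) gives (1,2) = 7.
Row 3 must total 100; the given cells sum to 57, so (3,2) = 43.
The remaining cell in column 1 is (4,1) = 100 − 85 = 15.
The remaining cell in column 2 is (4,2) = 100 − 73 = 27.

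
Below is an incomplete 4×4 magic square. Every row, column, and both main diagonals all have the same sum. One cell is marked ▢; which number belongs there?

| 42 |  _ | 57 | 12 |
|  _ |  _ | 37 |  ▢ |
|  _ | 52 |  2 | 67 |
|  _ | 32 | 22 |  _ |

-8

Column 3 is complete and sums to 118; that is the magic constant.
Row 1 needs 118; the known cells sum to 111, so (1,2) = 7.
Row 3: 52 + 2 + 67 + ? = 118, so (3,1) = -3.
Using column 2: 7 + 52 + 32 + ? → (2,2) = 118 − 91 = 27.
Main diagonal needs 118; the known cells sum to 71, so (4,4) = 47.
From anti-diagonal, 118 − (12 + 37 + 52) gives (4,1) = 17.
Using column 1: 42 + (-3) + 17 + ? → (2,1) = 118 − 56 = 62.
The remaining cell in column 4 is (2,4) = 118 − 126 = -8.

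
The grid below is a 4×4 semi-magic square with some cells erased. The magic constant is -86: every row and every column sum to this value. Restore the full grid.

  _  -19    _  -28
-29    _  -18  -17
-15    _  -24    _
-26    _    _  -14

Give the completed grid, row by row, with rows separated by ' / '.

-16 -19 -23 -28 / -29 -22 -18 -17 / -15 -20 -24 -27 / -26 -25 -21 -14

Using row 2: -29 + (-18) + (-17) + ? → (2,2) = -86 − (-64) = -22.
Column 1 must total -86; the given cells sum to -70, so (1,1) = -16.
Using column 4: -28 + (-17) + (-14) + ? → (3,4) = -86 − (-59) = -27.
Row 1: -16 + (-19) + (-28) + ? = -86, so (1,3) = -23.
Row 3: -15 + (-24) + (-27) + ? = -86, so (3,2) = -20.
Using column 2: -19 + (-22) + (-20) + ? → (4,2) = -86 − (-61) = -25.
Using column 3: -23 + (-18) + (-24) + ? → (4,3) = -86 − (-65) = -21.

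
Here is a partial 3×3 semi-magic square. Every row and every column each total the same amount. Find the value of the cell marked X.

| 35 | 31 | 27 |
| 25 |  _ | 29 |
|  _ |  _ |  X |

Row 1 is complete and sums to 93; that is the magic constant.
From row 2, 93 − (25 + 29) gives (2,2) = 39.
From column 1, 93 − (35 + 25) gives (3,1) = 33.
The remaining cell in column 2 is (3,2) = 93 − 70 = 23.
From column 3, 93 − (27 + 29) gives (3,3) = 37.

37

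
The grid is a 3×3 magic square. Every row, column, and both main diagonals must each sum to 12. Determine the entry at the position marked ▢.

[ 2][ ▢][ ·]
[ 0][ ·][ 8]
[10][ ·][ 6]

Row 2 must total 12; the given cells sum to 8, so (2,2) = 4.
The remaining cell in row 3 is (3,2) = 12 − 16 = -4.
From column 2, 12 − (4 + (-4)) gives (1,2) = 12.

12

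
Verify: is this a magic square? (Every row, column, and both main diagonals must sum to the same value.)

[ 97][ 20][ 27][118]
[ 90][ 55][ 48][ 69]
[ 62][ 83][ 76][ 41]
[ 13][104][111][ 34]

Row 1: 97 + 20 + 27 + 118 = 262.
Row 2: 90 + 55 + 48 + 69 = 262.
Row 3: 62 + 83 + 76 + 41 = 262.
Row 4: 13 + 104 + 111 + 34 = 262.
Column 1: 97 + 90 + 62 + 13 = 262.
Column 2: 20 + 55 + 83 + 104 = 262.
Column 3: 27 + 48 + 76 + 111 = 262.
Column 4: 118 + 69 + 41 + 34 = 262.
Main diagonal: 97 + 55 + 76 + 34 = 262.
Anti-diagonal: 118 + 48 + 83 + 13 = 262.
All lines sum to 262.

Yes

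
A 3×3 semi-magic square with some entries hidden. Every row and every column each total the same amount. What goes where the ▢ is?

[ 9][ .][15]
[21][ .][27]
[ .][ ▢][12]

18

Column 3 is complete and sums to 54; that is the magic constant.
The remaining cell in row 1 is (1,2) = 54 − 24 = 30.
The remaining cell in row 2 is (2,2) = 54 − 48 = 6.
Column 1: 9 + 21 + ? = 54, so (3,1) = 24.
Column 2: 30 + 6 + ? = 54, so (3,2) = 18.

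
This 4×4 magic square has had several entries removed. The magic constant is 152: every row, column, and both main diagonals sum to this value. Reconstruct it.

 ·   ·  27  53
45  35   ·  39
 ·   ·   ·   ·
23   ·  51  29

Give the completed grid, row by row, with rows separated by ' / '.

47 25 27 53 / 45 35 33 39 / 37 43 41 31 / 23 49 51 29

Row 2 needs 152; the known cells sum to 119, so (2,3) = 33.
Using row 4: 23 + 51 + 29 + ? → (4,2) = 152 − 103 = 49.
Using column 3: 27 + 33 + 51 + ? → (3,3) = 152 − 111 = 41.
Column 4 needs 152; the known cells sum to 121, so (3,4) = 31.
The remaining cell in main diagonal is (1,1) = 152 − 105 = 47.
From anti-diagonal, 152 − (53 + 33 + 23) gives (3,2) = 43.
From row 1, 152 − (47 + 27 + 53) gives (1,2) = 25.
From row 3, 152 − (43 + 41 + 31) gives (3,1) = 37.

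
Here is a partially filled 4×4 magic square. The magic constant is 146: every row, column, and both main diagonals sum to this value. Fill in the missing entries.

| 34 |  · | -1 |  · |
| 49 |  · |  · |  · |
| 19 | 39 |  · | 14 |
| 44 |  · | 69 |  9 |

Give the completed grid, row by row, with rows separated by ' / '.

Row 3 must total 146; the given cells sum to 72, so (3,3) = 74.
Row 4 needs 146; the known cells sum to 122, so (4,2) = 24.
From column 3, 146 − (-1 + 74 + 69) gives (2,3) = 4.
Main diagonal: 34 + 74 + 9 + ? = 146, so (2,2) = 29.
Using anti-diagonal: 4 + 39 + 44 + ? → (1,4) = 146 − 87 = 59.
Row 1 needs 146; the known cells sum to 92, so (1,2) = 54.
From row 2, 146 − (49 + 29 + 4) gives (2,4) = 64.

34 54 -1 59 / 49 29 4 64 / 19 39 74 14 / 44 24 69 9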